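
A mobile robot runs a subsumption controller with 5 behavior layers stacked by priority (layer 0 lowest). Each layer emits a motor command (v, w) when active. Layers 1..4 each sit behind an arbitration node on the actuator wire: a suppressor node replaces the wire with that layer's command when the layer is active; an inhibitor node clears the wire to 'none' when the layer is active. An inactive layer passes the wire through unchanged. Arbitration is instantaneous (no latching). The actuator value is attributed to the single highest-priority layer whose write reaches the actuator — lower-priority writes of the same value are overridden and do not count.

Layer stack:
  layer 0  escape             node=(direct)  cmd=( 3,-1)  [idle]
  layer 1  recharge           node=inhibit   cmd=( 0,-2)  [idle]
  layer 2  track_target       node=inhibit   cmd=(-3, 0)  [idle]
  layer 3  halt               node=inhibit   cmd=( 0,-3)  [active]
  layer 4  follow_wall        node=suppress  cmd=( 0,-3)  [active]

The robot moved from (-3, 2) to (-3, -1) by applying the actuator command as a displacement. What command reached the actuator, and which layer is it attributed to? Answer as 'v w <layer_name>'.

displacement = (-3, -1) − (-3, 2) = (0, -3)
[0] escape off; wire := none
[1] recharge off; pass none
[2] track_target off; pass none
[3] halt on (inhibit); wire := none
[4] follow_wall on (suppress); wire := (0, -3)
output (0, -3) — from layer 4 (follow_wall)

0 -3 follow_wall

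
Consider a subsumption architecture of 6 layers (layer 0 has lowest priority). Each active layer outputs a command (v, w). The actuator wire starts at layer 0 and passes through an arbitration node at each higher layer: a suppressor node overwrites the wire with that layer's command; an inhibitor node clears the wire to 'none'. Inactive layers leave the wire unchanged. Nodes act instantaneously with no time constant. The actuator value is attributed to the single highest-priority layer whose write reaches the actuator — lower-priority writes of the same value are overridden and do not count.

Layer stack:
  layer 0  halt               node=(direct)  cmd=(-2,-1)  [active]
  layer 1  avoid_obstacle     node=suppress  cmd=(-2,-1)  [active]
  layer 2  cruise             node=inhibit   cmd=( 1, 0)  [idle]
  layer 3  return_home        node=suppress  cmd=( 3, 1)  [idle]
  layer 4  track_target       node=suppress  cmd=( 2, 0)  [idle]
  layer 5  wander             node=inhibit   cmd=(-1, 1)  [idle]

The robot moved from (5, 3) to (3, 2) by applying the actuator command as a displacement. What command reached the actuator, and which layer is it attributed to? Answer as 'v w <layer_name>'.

-2 -1 avoid_obstacle

displacement = (3, 2) − (5, 3) = (-2, -1)
layer 0 (halt) active — direct: (-2, -1)
layer 1 (avoid_obstacle) active — suppresses: (-2, -1)
layer 2 (cruise) idle — unchanged: (-2, -1)
layer 3 (return_home) idle — unchanged: (-2, -1)
layer 4 (track_target) idle — unchanged: (-2, -1)
layer 5 (wander) idle — unchanged: (-2, -1)
→ actuator (-2, -1) — from layer 1 (avoid_obstacle)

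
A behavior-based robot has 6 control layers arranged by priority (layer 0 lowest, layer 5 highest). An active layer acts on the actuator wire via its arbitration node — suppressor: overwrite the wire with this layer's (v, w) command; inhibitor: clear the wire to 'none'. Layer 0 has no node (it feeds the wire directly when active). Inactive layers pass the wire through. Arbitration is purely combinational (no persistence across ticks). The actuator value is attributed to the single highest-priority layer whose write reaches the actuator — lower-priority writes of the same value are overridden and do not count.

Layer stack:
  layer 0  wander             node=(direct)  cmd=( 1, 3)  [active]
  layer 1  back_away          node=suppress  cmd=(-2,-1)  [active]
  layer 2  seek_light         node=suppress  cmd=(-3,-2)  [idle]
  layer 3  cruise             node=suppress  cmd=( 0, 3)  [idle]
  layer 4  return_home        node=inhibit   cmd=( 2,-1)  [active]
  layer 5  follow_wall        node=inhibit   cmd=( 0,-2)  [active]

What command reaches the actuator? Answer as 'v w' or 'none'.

none

[0] wander on; wire := (1, 3)
[1] back_away on (suppress); wire := (-2, -1)
[2] seek_light off; pass (-2, -1)
[3] cruise off; pass (-2, -1)
[4] return_home on (inhibit); wire := none
[5] follow_wall on (inhibit); wire := none
output none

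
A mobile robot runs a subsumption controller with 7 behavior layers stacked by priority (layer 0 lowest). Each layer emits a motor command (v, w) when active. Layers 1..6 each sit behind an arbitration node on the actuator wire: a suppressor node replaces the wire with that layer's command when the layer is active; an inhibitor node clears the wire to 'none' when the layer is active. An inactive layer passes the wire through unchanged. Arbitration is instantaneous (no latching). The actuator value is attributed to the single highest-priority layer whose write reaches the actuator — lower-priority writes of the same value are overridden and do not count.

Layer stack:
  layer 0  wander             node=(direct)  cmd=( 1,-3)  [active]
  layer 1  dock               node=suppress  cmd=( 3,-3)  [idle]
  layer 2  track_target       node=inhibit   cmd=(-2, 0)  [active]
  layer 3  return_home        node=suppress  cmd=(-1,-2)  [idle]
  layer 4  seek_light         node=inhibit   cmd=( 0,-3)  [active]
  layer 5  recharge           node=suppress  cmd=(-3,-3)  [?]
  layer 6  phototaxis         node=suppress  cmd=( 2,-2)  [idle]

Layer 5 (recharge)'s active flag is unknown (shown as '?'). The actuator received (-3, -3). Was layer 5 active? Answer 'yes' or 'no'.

yes

If layer 5 is active=yes:
  actuator would be (-3, -3)
If layer 5 is active=no:
  actuator would be none
Observed (-3, -3), so layer 5 was active.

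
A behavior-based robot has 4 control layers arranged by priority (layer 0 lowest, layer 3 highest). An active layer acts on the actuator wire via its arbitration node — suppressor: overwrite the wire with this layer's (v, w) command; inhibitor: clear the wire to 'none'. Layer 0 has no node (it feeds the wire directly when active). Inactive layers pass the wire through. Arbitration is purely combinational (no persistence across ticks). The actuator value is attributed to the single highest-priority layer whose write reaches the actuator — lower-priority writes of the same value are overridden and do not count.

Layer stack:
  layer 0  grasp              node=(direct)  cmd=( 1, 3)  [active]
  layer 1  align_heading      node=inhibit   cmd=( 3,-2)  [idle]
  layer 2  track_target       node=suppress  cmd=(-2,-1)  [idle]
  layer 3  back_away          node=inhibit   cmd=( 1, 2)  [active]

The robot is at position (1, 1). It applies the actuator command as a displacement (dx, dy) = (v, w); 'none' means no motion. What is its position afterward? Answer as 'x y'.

layer 0 (grasp) active — direct: (1, 3)
layer 1 (align_heading) idle — unchanged: (1, 3)
layer 2 (track_target) idle — unchanged: (1, 3)
layer 3 (back_away) active — inhibits: none
→ actuator none
position: (1, 1) + none = (1, 1)

1 1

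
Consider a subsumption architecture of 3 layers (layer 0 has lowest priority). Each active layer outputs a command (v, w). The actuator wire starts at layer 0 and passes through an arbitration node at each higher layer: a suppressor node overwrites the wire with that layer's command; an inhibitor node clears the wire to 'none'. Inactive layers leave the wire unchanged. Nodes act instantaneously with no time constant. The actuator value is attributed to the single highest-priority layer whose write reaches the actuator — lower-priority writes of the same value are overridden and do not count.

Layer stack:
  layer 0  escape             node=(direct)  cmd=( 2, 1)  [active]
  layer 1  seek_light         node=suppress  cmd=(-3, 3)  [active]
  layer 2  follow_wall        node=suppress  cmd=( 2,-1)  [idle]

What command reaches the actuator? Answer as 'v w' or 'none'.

[0] escape on; wire := (2, 1)
[1] seek_light on (suppress); wire := (-3, 3)
[2] follow_wall off; pass (-3, 3)
output (-3, 3)

-3 3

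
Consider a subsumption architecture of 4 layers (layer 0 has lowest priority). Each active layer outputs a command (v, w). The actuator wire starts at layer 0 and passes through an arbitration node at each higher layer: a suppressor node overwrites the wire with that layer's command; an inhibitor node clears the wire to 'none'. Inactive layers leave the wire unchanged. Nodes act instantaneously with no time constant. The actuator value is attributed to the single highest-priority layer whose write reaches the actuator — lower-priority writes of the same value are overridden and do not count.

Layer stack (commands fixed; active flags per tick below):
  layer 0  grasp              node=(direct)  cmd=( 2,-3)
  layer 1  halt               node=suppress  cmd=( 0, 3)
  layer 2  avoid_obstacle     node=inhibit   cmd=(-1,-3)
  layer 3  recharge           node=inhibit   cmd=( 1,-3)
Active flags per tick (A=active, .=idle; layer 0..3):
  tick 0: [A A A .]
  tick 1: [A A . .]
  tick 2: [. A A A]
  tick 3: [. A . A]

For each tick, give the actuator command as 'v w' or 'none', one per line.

none
0 3
none
none

tick 0:
  [0] grasp on; wire := (2, -3)
  [1] halt on (suppress); wire := (0, 3)
  [2] avoid_obstacle on (inhibit); wire := none
  [3] recharge off; pass none
  output none
tick 1:
  [0] grasp on; wire := (2, -3)
  [1] halt on (suppress); wire := (0, 3)
  [2] avoid_obstacle off; pass (0, 3)
  [3] recharge off; pass (0, 3)
  output (0, 3)
tick 2:
  [0] grasp off; wire := none
  [1] halt on (suppress); wire := (0, 3)
  [2] avoid_obstacle on (inhibit); wire := none
  [3] recharge on (inhibit); wire := none
  output none
tick 3:
  [0] grasp off; wire := none
  [1] halt on (suppress); wire := (0, 3)
  [2] avoid_obstacle off; pass (0, 3)
  [3] recharge on (inhibit); wire := none
  output none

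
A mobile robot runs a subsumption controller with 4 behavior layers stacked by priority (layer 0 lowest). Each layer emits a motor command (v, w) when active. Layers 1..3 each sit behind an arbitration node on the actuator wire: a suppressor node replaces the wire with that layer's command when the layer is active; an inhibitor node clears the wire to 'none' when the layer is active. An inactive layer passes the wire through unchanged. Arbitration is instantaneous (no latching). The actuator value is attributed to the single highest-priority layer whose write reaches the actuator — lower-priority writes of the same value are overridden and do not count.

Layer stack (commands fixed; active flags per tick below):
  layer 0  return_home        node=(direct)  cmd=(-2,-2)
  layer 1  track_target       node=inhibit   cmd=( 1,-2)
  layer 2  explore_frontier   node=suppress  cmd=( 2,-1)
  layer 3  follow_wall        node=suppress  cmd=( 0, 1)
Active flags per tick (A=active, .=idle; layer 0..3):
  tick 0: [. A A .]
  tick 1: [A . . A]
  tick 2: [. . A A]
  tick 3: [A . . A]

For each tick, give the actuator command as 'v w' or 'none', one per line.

2 -1
0 1
0 1
0 1

tick 0:
  L0 return_home: idle → wire = none
  L1 track_target: active, inhibitor → wire = none
  L2 explore_frontier: active, suppressor → wire = (2, -1)
  L3 follow_wall: idle → wire stays (2, -1)
  actuator = (2, -1)
tick 1:
  L0 return_home: active, feeds wire = (-2, -2)
  L1 track_target: idle → wire stays (-2, -2)
  L2 explore_frontier: idle → wire stays (-2, -2)
  L3 follow_wall: active, suppressor → wire = (0, 1)
  actuator = (0, 1)
tick 2:
  L0 return_home: idle → wire = none
  L1 track_target: idle → wire stays none
  L2 explore_frontier: active, suppressor → wire = (2, -1)
  L3 follow_wall: active, suppressor → wire = (0, 1)
  actuator = (0, 1)
tick 3:
  L0 return_home: active, feeds wire = (-2, -2)
  L1 track_target: idle → wire stays (-2, -2)
  L2 explore_frontier: idle → wire stays (-2, -2)
  L3 follow_wall: active, suppressor → wire = (0, 1)
  actuator = (0, 1)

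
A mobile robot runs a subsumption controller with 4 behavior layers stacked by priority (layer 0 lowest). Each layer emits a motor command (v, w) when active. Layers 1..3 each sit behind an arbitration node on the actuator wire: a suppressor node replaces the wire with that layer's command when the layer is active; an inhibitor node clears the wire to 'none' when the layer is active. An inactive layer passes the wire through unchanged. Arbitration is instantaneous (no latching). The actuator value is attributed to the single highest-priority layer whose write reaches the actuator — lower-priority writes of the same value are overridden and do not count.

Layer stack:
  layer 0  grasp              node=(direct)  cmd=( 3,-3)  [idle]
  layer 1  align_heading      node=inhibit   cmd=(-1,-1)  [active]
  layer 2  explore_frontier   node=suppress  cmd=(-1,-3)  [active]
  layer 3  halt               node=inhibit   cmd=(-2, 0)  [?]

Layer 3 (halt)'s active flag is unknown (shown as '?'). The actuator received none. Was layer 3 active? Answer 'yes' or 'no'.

If layer 3 is active=yes:
  actuator would be none
If layer 3 is active=no:
  actuator would be (-1, -3)
Observed none, so layer 3 was active.

yes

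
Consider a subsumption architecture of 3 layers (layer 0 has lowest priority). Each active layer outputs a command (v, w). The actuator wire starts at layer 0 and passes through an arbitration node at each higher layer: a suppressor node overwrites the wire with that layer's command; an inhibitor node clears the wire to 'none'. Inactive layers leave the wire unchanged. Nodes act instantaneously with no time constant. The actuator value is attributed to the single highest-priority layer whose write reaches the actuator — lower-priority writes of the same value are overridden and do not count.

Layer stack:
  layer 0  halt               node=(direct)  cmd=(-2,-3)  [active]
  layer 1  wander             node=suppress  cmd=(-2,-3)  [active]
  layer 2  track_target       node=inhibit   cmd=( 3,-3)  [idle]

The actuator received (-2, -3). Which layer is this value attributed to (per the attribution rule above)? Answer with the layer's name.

wander

layer 0 (halt) active — direct: (-2, -3)
layer 1 (wander) active — suppresses: (-2, -3)
layer 2 (track_target) idle — unchanged: (-2, -3)
→ actuator (-2, -3)
last writer: layer 1 = wander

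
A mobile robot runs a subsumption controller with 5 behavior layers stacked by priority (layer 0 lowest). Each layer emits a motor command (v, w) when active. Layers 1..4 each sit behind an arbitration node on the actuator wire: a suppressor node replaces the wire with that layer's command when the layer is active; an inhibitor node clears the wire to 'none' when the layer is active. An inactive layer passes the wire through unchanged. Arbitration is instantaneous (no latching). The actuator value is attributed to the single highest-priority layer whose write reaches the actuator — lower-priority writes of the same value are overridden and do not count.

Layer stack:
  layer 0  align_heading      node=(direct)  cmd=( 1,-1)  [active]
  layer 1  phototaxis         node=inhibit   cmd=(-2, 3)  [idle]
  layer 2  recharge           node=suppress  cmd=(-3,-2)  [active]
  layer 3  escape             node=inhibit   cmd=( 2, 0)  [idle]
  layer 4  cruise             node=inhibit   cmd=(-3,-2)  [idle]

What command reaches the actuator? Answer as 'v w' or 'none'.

L0 align_heading: active, feeds wire = (1, -1)
L1 phototaxis: idle → wire stays (1, -1)
L2 recharge: active, suppressor → wire = (-3, -2)
L3 escape: idle → wire stays (-3, -2)
L4 cruise: idle → wire stays (-3, -2)
actuator = (-3, -2)

-3 -2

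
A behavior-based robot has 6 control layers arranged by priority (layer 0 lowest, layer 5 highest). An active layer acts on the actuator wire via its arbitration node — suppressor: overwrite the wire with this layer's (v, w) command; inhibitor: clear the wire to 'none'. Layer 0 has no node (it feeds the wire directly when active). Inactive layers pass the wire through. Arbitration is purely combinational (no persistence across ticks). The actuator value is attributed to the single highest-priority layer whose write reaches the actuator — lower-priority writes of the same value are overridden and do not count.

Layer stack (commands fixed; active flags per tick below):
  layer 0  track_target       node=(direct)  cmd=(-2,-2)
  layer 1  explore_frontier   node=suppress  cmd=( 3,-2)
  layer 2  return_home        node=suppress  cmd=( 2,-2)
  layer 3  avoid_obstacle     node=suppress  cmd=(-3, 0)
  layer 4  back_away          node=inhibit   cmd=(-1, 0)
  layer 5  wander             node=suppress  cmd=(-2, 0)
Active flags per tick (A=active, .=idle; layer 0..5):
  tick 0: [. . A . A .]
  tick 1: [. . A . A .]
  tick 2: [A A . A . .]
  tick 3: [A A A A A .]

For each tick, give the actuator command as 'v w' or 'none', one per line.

tick 0:
  L0 track_target: idle → wire = none
  L1 explore_frontier: idle → wire stays none
  L2 return_home: active, suppressor → wire = (2, -2)
  L3 avoid_obstacle: idle → wire stays (2, -2)
  L4 back_away: active, inhibitor → wire = none
  L5 wander: idle → wire stays none
  actuator = none
tick 1:
  L0 track_target: idle → wire = none
  L1 explore_frontier: idle → wire stays none
  L2 return_home: active, suppressor → wire = (2, -2)
  L3 avoid_obstacle: idle → wire stays (2, -2)
  L4 back_away: active, inhibitor → wire = none
  L5 wander: idle → wire stays none
  actuator = none
tick 2:
  L0 track_target: active, feeds wire = (-2, -2)
  L1 explore_frontier: active, suppressor → wire = (3, -2)
  L2 return_home: idle → wire stays (3, -2)
  L3 avoid_obstacle: active, suppressor → wire = (-3, 0)
  L4 back_away: idle → wire stays (-3, 0)
  L5 wander: idle → wire stays (-3, 0)
  actuator = (-3, 0)
tick 3:
  L0 track_target: active, feeds wire = (-2, -2)
  L1 explore_frontier: active, suppressor → wire = (3, -2)
  L2 return_home: active, suppressor → wire = (2, -2)
  L3 avoid_obstacle: active, suppressor → wire = (-3, 0)
  L4 back_away: active, inhibitor → wire = none
  L5 wander: idle → wire stays none
  actuator = none

none
none
-3 0
none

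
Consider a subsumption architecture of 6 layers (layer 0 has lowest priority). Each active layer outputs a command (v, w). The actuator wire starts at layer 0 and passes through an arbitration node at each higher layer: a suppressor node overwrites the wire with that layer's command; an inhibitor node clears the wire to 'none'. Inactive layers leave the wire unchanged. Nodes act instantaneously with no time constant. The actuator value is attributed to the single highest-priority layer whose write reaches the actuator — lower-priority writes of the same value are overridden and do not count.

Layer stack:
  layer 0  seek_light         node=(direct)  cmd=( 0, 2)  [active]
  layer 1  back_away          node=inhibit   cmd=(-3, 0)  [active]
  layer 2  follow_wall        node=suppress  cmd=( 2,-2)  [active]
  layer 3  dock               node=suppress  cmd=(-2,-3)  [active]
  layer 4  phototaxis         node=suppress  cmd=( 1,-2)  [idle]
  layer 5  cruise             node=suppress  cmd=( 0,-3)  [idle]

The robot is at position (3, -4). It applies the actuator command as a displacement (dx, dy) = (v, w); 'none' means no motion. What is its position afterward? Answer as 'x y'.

layer 0 (seek_light) active — direct: (0, 2)
layer 1 (back_away) active — inhibits: none
layer 2 (follow_wall) active — suppresses: (2, -2)
layer 3 (dock) active — suppresses: (-2, -3)
layer 4 (phototaxis) idle — unchanged: (-2, -3)
layer 5 (cruise) idle — unchanged: (-2, -3)
→ actuator (-2, -3)
position: (3, -4) + (-2, -3) = (1, -7)

1 -7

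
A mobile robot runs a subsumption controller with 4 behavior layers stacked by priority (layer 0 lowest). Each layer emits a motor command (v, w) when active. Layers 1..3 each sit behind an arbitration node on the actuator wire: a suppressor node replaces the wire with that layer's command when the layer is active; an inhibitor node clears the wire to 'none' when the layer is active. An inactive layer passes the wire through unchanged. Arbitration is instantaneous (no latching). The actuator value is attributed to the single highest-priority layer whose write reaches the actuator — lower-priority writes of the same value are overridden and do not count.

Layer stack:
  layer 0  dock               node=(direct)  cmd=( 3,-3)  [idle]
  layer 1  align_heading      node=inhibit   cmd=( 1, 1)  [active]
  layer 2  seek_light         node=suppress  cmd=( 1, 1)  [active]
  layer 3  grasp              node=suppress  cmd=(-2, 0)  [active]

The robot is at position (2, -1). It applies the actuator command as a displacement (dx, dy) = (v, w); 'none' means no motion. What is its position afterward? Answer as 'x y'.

0 -1

L0 dock: idle → wire = none
L1 align_heading: active, inhibitor → wire = none
L2 seek_light: active, suppressor → wire = (1, 1)
L3 grasp: active, suppressor → wire = (-2, 0)
actuator = (-2, 0)
position: (2, -1) + (-2, 0) = (0, -1)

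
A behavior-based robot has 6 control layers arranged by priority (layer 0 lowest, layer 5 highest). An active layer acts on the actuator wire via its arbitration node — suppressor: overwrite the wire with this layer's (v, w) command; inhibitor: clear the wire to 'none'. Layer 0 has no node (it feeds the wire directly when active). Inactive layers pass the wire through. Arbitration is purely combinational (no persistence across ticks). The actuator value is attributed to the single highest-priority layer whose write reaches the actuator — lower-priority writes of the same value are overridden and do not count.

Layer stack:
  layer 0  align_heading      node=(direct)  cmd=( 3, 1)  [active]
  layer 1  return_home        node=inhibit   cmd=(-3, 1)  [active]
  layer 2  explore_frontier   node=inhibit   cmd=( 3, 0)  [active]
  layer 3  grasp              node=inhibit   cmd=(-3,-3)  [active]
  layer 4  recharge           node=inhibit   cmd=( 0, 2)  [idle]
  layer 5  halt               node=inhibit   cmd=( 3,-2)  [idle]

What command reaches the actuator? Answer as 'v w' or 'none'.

none

L0 align_heading: active, feeds wire = (3, 1)
L1 return_home: active, inhibitor → wire = none
L2 explore_frontier: active, inhibitor → wire = none
L3 grasp: active, inhibitor → wire = none
L4 recharge: idle → wire stays none
L5 halt: idle → wire stays none
actuator = none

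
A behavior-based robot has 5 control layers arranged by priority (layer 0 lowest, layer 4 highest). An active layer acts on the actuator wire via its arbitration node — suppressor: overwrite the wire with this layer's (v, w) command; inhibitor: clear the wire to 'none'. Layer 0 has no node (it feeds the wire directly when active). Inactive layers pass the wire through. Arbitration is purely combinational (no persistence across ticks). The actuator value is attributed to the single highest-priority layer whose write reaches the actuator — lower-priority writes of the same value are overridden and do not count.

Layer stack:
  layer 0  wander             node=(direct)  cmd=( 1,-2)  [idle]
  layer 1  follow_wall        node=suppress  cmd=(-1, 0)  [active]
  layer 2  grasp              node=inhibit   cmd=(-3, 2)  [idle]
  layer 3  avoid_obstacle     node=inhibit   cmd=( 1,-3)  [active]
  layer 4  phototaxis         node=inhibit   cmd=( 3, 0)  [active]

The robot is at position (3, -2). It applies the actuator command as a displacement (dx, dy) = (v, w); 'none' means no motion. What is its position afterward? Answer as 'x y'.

3 -2

[0] wander off; wire := none
[1] follow_wall on (suppress); wire := (-1, 0)
[2] grasp off; pass (-1, 0)
[3] avoid_obstacle on (inhibit); wire := none
[4] phototaxis on (inhibit); wire := none
output none
position: (3, -2) + none = (3, -2)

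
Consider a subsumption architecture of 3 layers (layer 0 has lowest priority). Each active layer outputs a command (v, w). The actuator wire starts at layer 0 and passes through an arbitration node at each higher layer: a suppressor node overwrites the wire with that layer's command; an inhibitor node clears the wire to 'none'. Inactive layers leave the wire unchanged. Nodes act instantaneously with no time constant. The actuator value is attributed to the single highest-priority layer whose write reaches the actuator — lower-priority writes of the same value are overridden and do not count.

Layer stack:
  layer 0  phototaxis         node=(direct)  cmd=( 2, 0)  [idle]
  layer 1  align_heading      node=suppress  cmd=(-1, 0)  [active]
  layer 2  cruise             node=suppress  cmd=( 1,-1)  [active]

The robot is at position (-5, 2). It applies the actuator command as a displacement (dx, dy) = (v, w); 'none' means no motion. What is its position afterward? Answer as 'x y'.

layer 0 (phototaxis) idle — none
layer 1 (align_heading) active — suppresses: (-1, 0)
layer 2 (cruise) active — suppresses: (1, -1)
→ actuator (1, -1)
position: (-5, 2) + (1, -1) = (-4, 1)

-4 1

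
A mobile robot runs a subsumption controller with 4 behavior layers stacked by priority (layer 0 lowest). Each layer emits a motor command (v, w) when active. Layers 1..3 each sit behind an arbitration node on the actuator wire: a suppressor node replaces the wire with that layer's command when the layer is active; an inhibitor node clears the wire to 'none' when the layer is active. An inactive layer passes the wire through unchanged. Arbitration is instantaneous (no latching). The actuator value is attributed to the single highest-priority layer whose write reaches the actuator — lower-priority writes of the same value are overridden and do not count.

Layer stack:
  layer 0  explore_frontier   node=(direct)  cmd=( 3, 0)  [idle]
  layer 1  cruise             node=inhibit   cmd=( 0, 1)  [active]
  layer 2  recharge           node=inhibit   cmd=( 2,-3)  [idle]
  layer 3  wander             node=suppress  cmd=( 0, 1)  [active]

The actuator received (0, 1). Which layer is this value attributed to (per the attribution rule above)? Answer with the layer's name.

wander

layer 0 (explore_frontier) idle — none
layer 1 (cruise) active — inhibits: none
layer 2 (recharge) idle — unchanged: none
layer 3 (wander) active — suppresses: (0, 1)
→ actuator (0, 1)
last writer: layer 3 = wander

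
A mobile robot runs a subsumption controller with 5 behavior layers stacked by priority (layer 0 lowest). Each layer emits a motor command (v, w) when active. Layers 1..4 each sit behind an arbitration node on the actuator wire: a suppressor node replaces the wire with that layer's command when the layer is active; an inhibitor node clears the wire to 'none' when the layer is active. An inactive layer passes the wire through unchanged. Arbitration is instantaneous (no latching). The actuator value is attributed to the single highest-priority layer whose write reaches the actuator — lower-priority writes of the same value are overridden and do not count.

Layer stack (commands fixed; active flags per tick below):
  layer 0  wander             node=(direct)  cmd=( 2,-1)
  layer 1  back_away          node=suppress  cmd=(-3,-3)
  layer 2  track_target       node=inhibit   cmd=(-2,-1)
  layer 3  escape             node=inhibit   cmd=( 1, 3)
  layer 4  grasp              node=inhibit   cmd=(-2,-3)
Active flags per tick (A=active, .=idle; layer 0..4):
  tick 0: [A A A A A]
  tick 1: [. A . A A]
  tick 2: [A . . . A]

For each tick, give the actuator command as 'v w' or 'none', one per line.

tick 0:
  L0 wander: active, feeds wire = (2, -1)
  L1 back_away: active, suppressor → wire = (-3, -3)
  L2 track_target: active, inhibitor → wire = none
  L3 escape: active, inhibitor → wire = none
  L4 grasp: active, inhibitor → wire = none
  actuator = none
tick 1:
  L0 wander: idle → wire = none
  L1 back_away: active, suppressor → wire = (-3, -3)
  L2 track_target: idle → wire stays (-3, -3)
  L3 escape: active, inhibitor → wire = none
  L4 grasp: active, inhibitor → wire = none
  actuator = none
tick 2:
  L0 wander: active, feeds wire = (2, -1)
  L1 back_away: idle → wire stays (2, -1)
  L2 track_target: idle → wire stays (2, -1)
  L3 escape: idle → wire stays (2, -1)
  L4 grasp: active, inhibitor → wire = none
  actuator = none

none
none
none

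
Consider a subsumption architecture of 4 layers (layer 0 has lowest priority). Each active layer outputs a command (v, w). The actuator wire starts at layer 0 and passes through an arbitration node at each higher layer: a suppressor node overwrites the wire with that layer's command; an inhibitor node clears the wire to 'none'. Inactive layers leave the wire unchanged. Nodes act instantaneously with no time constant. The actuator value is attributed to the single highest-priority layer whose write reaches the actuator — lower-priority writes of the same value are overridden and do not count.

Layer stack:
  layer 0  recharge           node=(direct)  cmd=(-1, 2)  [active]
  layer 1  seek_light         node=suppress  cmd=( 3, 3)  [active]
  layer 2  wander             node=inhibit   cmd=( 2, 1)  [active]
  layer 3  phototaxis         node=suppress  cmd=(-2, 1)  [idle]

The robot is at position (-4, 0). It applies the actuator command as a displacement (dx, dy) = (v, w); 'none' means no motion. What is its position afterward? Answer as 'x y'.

-4 0

layer 0 (recharge) active — direct: (-1, 2)
layer 1 (seek_light) active — suppresses: (3, 3)
layer 2 (wander) active — inhibits: none
layer 3 (phototaxis) idle — unchanged: none
→ actuator none
position: (-4, 0) + none = (-4, 0)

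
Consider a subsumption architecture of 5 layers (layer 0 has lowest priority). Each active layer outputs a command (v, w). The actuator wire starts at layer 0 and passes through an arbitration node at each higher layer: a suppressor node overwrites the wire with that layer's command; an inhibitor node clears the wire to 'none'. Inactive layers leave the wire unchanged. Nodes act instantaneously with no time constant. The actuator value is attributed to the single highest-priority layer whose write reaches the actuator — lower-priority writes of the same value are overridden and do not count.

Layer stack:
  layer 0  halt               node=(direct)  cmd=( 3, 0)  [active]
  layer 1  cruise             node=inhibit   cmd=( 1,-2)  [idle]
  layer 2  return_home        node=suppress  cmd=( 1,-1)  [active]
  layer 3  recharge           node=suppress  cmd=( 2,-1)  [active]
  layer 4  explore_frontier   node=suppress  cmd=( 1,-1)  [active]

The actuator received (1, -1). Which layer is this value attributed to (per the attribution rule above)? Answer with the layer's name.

layer 0 (halt) active — direct: (3, 0)
layer 1 (cruise) idle — unchanged: (3, 0)
layer 2 (return_home) active — suppresses: (1, -1)
layer 3 (recharge) active — suppresses: (2, -1)
layer 4 (explore_frontier) active — suppresses: (1, -1)
→ actuator (1, -1)
last writer: layer 4 = explore_frontier

explore_frontier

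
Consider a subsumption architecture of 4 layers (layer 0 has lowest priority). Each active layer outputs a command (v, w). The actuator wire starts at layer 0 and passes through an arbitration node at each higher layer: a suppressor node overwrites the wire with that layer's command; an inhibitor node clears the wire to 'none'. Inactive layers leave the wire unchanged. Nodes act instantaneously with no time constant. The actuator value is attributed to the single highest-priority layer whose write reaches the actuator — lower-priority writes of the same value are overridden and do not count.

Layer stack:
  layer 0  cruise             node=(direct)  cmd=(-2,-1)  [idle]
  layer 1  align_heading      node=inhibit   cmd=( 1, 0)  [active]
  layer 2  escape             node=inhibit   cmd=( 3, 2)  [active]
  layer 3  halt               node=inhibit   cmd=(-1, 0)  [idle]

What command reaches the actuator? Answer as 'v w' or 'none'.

none

L0 cruise: idle → wire = none
L1 align_heading: active, inhibitor → wire = none
L2 escape: active, inhibitor → wire = none
L3 halt: idle → wire stays none
actuator = none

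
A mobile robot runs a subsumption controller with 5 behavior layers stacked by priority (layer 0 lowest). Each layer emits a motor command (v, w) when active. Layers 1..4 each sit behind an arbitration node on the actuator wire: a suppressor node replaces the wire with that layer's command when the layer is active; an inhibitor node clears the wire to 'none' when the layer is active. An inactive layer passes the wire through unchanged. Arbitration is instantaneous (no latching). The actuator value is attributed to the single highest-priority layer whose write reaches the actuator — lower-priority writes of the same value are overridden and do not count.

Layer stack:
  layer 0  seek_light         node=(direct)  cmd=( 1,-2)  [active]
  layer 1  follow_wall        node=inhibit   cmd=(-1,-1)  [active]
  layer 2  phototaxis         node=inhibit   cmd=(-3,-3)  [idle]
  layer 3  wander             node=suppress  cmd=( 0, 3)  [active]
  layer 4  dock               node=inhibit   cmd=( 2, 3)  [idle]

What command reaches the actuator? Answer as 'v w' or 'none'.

0 3

L0 seek_light: active, feeds wire = (1, -2)
L1 follow_wall: active, inhibitor → wire = none
L2 phototaxis: idle → wire stays none
L3 wander: active, suppressor → wire = (0, 3)
L4 dock: idle → wire stays (0, 3)
actuator = (0, 3)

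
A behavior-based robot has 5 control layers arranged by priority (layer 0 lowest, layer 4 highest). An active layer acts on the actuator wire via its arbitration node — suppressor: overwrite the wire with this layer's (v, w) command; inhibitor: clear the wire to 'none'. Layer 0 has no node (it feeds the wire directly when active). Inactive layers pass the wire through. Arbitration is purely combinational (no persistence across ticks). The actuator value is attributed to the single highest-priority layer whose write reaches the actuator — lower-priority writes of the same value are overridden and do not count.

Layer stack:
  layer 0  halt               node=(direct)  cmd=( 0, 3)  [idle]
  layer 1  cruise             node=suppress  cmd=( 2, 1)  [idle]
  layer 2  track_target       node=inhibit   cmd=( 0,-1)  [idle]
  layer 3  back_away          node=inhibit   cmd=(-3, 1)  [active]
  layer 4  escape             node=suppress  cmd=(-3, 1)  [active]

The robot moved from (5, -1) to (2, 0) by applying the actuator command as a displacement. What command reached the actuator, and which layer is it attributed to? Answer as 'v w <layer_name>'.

-3 1 escape

displacement = (2, 0) − (5, -1) = (-3, 1)
layer 0 (halt) idle — none
layer 1 (cruise) idle — unchanged: none
layer 2 (track_target) idle — unchanged: none
layer 3 (back_away) active — inhibits: none
layer 4 (escape) active — suppresses: (-3, 1)
→ actuator (-3, 1) — from layer 4 (escape)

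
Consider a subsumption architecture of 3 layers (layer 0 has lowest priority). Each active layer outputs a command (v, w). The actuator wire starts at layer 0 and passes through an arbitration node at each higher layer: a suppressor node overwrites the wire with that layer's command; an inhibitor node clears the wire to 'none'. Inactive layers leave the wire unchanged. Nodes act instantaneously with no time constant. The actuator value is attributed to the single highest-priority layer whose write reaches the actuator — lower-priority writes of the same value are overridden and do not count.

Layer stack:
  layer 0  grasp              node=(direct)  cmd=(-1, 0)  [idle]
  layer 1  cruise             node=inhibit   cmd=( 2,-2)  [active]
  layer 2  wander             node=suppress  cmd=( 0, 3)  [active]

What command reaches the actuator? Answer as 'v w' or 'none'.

0 3

layer 0 (grasp) idle — none
layer 1 (cruise) active — inhibits: none
layer 2 (wander) active — suppresses: (0, 3)
→ actuator (0, 3)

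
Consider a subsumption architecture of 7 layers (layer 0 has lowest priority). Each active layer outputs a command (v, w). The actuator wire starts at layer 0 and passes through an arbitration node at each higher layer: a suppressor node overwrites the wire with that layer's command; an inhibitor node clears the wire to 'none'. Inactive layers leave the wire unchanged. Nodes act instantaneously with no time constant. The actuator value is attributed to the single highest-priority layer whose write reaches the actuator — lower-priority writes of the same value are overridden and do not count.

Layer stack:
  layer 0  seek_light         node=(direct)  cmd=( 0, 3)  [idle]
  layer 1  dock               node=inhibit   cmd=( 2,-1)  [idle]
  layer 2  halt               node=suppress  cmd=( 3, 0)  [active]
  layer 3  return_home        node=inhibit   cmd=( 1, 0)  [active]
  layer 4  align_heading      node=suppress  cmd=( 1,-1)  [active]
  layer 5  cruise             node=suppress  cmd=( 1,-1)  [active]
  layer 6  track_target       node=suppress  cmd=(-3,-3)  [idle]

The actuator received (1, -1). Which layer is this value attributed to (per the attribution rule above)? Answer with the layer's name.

cruise

[0] seek_light off; wire := none
[1] dock off; pass none
[2] halt on (suppress); wire := (3, 0)
[3] return_home on (inhibit); wire := none
[4] align_heading on (suppress); wire := (1, -1)
[5] cruise on (suppress); wire := (1, -1)
[6] track_target off; pass (1, -1)
output (1, -1)
last writer: layer 5 = cruise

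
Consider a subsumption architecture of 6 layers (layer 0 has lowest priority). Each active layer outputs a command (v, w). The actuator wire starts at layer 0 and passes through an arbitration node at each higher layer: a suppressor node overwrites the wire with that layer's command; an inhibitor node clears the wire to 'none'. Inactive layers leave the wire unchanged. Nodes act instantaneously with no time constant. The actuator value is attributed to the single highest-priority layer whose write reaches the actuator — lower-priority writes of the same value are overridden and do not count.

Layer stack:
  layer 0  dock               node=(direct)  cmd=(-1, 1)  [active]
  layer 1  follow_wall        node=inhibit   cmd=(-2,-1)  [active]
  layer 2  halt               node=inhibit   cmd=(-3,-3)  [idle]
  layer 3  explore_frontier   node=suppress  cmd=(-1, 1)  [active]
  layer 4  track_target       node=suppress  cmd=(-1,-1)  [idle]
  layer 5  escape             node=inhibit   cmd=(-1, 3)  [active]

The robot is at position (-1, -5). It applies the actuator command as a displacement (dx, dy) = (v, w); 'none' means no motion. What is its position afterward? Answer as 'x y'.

layer 0 (dock) active — direct: (-1, 1)
layer 1 (follow_wall) active — inhibits: none
layer 2 (halt) idle — unchanged: none
layer 3 (explore_frontier) active — suppresses: (-1, 1)
layer 4 (track_target) idle — unchanged: (-1, 1)
layer 5 (escape) active — inhibits: none
→ actuator none
position: (-1, -5) + none = (-1, -5)

-1 -5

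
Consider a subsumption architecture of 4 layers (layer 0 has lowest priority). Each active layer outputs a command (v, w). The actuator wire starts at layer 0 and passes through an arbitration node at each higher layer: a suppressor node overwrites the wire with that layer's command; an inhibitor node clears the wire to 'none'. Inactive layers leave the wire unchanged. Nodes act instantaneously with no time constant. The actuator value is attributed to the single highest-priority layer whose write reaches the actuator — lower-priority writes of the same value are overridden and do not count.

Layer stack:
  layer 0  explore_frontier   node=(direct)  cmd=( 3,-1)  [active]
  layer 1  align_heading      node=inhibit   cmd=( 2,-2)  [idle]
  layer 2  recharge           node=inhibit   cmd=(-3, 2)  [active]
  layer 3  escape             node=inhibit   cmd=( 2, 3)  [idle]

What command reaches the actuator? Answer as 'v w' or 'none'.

none

layer 0 (explore_frontier) active — direct: (3, -1)
layer 1 (align_heading) idle — unchanged: (3, -1)
layer 2 (recharge) active — inhibits: none
layer 3 (escape) idle — unchanged: none
→ actuator none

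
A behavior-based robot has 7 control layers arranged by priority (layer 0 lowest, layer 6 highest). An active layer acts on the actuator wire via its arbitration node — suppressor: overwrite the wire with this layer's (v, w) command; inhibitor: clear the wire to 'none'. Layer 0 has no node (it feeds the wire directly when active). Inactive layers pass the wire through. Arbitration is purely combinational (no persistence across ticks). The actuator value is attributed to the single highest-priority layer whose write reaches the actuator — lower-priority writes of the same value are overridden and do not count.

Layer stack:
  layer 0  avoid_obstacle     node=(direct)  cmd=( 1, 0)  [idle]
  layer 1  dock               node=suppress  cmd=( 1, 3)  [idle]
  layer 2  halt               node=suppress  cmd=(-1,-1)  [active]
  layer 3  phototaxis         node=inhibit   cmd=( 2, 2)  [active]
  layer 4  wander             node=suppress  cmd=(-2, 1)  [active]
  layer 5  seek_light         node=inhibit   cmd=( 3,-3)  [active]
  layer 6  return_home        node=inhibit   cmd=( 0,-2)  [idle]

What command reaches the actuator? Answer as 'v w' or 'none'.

[0] avoid_obstacle off; wire := none
[1] dock off; pass none
[2] halt on (suppress); wire := (-1, -1)
[3] phototaxis on (inhibit); wire := none
[4] wander on (suppress); wire := (-2, 1)
[5] seek_light on (inhibit); wire := none
[6] return_home off; pass none
output none

none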